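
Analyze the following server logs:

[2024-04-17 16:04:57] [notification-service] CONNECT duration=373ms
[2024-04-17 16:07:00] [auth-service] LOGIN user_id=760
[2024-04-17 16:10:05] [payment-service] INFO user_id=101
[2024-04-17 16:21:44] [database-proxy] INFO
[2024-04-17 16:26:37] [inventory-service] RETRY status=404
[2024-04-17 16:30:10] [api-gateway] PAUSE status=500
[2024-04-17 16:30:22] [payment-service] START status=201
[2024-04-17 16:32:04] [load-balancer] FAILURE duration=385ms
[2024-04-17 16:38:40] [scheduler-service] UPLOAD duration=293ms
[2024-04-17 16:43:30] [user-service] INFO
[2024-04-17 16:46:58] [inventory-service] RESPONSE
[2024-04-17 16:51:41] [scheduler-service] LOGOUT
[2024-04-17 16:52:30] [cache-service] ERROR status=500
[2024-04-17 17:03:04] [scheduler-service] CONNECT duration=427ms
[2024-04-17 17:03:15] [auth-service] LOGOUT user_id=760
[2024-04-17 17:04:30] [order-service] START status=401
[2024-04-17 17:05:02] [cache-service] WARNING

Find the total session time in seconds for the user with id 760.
3375

To calculate session duration:

1. Find LOGIN event for user_id=760: 2024-04-17 16:07:00
2. Find LOGOUT event for user_id=760: 2024-04-17 17:03:15
3. Session duration: 2024-04-17 17:03:15 - 2024-04-17 16:07:00 = 3375 seconds (56 minutes)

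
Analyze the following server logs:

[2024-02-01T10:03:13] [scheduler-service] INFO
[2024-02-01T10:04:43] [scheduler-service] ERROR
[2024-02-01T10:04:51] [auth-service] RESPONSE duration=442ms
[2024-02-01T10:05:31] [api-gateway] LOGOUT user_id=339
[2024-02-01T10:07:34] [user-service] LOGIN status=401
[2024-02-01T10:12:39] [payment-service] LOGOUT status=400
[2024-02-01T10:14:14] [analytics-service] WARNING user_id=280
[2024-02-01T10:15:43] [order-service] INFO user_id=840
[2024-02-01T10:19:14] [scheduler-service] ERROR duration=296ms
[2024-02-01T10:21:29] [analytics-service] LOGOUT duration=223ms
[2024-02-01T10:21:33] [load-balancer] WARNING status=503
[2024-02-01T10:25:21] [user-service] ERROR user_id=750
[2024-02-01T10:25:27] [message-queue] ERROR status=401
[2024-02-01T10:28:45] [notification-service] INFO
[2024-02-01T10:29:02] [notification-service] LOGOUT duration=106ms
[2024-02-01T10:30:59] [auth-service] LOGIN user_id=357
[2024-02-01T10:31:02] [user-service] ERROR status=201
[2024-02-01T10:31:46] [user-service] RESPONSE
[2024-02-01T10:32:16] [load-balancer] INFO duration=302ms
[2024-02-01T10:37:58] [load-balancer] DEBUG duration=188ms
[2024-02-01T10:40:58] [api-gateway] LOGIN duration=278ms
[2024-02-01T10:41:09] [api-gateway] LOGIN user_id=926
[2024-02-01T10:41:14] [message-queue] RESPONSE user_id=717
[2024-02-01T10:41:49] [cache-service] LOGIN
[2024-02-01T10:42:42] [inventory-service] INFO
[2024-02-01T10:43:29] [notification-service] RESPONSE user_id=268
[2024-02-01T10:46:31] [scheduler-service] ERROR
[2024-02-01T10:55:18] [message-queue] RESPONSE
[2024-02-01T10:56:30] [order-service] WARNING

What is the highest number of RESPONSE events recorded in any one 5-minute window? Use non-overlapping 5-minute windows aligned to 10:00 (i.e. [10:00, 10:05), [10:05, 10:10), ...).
2

To find the burst window:

1. Divide the log period into non-overlapping 5-minute windows starting at 10:00
2. Count RESPONSE events in each window
3. Find the window with maximum count
4. Maximum events in a window: 2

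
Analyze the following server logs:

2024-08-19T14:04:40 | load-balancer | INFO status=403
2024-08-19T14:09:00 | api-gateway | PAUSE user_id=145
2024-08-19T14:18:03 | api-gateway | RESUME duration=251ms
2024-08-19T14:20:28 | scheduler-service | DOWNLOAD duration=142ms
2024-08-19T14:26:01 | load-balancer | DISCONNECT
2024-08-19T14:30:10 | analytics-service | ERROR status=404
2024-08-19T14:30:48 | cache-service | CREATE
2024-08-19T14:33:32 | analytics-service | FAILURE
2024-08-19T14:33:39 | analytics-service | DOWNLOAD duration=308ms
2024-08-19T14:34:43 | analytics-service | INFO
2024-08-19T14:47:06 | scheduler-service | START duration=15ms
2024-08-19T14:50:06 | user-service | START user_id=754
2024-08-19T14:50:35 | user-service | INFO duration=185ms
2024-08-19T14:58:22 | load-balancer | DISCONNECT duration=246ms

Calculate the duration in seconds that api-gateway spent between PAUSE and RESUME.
543

To calculate state duration:

1. Find PAUSE event for api-gateway: 2024-08-19T14:09:00
2. Find RESUME event for api-gateway: 2024-08-19T14:18:03
3. Calculate duration: 2024-08-19T14:18:03 - 2024-08-19T14:09:00 = 543 seconds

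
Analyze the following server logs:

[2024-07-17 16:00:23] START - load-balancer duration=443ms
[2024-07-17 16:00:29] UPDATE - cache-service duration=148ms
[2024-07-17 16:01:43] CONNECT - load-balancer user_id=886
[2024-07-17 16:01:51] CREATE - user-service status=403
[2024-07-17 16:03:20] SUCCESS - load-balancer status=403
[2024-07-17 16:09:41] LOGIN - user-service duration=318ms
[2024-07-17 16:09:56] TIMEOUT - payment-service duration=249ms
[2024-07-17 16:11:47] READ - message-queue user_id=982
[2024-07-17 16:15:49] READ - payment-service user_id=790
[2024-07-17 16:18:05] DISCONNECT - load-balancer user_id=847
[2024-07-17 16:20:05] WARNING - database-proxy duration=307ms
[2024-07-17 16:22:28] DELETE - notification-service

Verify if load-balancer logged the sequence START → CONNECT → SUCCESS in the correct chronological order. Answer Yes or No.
Yes

To verify sequence order:

1. Find all events in sequence START → CONNECT → SUCCESS for load-balancer
2. Extract their timestamps
3. Check if timestamps are in ascending order
4. Result: Yes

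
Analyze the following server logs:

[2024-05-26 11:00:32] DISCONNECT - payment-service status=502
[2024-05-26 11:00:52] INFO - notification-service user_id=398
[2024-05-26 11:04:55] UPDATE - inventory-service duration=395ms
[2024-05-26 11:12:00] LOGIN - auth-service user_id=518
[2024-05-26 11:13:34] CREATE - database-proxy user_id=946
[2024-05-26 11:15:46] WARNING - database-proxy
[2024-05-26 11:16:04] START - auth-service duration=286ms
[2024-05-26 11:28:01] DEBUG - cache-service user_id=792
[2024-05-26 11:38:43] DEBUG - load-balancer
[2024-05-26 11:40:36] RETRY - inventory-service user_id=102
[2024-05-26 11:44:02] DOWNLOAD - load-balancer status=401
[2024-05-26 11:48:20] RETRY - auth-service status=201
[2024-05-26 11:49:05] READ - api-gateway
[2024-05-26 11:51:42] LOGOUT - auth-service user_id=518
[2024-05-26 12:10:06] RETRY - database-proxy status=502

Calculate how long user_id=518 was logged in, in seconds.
2382

To calculate session duration:

1. Find LOGIN event for user_id=518: 2024-05-26 11:12:00
2. Find LOGOUT event for user_id=518: 2024-05-26 11:51:42
3. Session duration: 2024-05-26 11:51:42 - 2024-05-26 11:12:00 = 2382 seconds (39 minutes)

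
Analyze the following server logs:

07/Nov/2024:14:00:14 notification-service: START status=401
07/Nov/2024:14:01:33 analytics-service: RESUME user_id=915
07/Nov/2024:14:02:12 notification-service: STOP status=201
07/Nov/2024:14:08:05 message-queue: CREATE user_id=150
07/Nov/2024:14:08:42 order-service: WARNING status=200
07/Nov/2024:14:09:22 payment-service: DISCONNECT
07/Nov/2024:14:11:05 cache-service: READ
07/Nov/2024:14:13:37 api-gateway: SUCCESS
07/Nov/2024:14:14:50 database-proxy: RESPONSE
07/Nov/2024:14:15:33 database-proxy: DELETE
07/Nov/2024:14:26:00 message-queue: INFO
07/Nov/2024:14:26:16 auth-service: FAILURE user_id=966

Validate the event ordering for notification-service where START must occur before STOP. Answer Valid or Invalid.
Valid

To validate ordering:

1. Required order: START → STOP
2. Rule: START must occur before STOP
3. Check actual order of events for notification-service
4. Result: Valid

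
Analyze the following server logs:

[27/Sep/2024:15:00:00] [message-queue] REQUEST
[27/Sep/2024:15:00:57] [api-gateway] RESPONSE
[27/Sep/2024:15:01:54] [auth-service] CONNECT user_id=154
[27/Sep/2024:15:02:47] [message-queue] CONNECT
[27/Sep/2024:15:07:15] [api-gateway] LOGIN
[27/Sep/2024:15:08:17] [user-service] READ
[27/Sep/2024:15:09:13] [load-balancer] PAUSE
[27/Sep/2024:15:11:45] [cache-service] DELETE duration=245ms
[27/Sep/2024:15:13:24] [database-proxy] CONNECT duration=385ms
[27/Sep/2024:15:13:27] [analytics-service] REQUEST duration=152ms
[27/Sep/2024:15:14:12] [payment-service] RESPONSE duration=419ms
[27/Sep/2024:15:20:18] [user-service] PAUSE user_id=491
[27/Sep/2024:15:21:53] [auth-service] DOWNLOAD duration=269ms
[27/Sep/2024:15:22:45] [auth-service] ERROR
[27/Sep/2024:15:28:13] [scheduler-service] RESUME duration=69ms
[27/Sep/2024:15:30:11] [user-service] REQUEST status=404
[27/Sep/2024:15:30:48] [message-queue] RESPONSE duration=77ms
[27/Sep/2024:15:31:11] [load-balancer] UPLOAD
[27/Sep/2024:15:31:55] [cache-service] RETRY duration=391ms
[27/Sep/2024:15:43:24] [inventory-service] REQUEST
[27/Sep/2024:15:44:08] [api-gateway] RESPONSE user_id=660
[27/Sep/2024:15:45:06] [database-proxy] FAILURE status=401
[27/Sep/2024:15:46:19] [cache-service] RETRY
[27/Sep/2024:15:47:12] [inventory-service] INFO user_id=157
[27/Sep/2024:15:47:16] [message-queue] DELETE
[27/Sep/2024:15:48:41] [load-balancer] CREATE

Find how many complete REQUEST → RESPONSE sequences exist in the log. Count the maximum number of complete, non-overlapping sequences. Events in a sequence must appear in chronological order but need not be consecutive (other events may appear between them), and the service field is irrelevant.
4

To count sequences:

1. Look for pattern: REQUEST → RESPONSE
2. Greedily scan the log in chronological order, matching each sequence element in turn (ignoring service)
3. Each time the full pattern completes, increment the count and restart matching from the next event
4. Complete non-overlapping sequences found: 4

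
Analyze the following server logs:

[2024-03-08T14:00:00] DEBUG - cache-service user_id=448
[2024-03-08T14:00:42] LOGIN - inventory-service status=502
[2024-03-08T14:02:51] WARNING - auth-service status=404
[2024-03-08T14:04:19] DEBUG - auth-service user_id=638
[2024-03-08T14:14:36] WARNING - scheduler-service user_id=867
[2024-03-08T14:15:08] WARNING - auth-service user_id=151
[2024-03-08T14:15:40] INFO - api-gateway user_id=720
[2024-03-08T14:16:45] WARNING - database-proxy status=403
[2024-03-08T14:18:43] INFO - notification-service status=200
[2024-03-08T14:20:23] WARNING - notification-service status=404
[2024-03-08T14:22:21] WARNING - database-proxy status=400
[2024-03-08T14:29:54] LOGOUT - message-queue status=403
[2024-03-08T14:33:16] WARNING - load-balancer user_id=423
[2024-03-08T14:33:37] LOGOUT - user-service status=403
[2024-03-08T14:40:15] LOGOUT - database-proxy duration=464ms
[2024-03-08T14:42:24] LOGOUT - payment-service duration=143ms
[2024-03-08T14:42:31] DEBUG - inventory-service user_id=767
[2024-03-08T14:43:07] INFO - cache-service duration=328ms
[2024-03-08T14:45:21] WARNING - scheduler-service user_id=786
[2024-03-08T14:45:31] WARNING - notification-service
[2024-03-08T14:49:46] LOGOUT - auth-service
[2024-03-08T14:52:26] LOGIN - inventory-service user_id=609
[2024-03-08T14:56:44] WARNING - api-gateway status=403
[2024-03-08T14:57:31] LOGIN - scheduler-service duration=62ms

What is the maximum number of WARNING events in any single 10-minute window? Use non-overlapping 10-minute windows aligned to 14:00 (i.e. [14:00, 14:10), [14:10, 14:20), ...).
3

To find the burst window:

1. Divide the log period into non-overlapping 10-minute windows starting at 14:00
2. Count WARNING events in each window
3. Find the window with maximum count
4. Maximum events in a window: 3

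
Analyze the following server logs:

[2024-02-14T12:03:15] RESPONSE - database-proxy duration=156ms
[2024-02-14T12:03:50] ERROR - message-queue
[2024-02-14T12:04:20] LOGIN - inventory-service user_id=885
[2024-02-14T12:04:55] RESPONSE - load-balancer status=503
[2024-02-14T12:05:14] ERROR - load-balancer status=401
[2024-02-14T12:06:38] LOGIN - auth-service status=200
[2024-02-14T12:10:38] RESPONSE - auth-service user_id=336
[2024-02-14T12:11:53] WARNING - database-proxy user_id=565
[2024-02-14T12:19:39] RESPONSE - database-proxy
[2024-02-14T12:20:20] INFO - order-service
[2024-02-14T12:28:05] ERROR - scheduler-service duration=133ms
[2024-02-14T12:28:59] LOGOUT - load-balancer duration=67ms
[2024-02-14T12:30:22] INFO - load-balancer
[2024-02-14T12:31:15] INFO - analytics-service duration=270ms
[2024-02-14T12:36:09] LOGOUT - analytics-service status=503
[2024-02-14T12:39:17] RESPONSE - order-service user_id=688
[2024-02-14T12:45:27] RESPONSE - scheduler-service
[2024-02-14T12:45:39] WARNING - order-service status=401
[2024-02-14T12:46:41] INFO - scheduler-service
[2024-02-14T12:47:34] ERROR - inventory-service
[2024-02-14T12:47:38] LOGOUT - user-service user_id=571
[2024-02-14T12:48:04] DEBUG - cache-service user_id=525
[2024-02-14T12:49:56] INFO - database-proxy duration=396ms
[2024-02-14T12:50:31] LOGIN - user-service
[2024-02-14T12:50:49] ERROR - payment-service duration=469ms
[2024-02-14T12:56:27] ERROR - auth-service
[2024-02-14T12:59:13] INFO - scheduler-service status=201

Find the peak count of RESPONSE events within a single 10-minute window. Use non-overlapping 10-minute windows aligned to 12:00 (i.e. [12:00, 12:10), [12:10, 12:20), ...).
2

To find the burst window:

1. Divide the log period into non-overlapping 10-minute windows starting at 12:00
2. Count RESPONSE events in each window
3. Find the window with maximum count
4. Maximum events in a window: 2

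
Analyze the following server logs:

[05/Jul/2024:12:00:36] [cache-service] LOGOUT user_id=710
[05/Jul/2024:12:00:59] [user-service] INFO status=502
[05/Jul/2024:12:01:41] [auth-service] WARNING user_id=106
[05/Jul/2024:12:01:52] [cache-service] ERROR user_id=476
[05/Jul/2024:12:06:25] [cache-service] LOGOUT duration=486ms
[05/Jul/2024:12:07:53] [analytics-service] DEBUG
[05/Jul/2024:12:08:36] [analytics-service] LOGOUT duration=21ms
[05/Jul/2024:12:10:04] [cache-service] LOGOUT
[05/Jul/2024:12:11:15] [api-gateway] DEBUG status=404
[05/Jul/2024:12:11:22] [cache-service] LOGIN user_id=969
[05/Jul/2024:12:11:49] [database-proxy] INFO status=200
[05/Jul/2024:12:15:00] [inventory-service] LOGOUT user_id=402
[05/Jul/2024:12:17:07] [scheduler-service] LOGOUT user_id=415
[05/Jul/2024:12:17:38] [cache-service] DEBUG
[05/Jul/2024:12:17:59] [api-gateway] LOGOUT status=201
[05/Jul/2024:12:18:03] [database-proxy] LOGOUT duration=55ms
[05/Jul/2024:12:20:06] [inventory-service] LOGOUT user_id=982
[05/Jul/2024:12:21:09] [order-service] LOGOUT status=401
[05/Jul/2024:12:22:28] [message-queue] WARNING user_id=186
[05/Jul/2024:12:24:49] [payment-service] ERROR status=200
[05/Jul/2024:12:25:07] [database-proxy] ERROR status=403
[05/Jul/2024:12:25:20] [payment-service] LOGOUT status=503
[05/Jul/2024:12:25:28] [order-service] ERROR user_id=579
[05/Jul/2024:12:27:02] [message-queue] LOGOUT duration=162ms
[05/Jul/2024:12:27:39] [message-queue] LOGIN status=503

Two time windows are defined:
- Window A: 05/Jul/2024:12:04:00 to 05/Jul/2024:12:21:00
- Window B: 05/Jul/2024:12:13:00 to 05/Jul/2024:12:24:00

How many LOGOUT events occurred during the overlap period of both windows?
5

To find overlap events:

1. Window A: 05/Jul/2024:12:04:00 to 05/Jul/2024:12:21:00
2. Window B: 05/Jul/2024:12:13:00 to 05/Jul/2024:12:24:00
3. Overlap period: 05/Jul/2024:12:13:00 to 05/Jul/2024:12:21:00
4. Count LOGOUT events in overlap: 5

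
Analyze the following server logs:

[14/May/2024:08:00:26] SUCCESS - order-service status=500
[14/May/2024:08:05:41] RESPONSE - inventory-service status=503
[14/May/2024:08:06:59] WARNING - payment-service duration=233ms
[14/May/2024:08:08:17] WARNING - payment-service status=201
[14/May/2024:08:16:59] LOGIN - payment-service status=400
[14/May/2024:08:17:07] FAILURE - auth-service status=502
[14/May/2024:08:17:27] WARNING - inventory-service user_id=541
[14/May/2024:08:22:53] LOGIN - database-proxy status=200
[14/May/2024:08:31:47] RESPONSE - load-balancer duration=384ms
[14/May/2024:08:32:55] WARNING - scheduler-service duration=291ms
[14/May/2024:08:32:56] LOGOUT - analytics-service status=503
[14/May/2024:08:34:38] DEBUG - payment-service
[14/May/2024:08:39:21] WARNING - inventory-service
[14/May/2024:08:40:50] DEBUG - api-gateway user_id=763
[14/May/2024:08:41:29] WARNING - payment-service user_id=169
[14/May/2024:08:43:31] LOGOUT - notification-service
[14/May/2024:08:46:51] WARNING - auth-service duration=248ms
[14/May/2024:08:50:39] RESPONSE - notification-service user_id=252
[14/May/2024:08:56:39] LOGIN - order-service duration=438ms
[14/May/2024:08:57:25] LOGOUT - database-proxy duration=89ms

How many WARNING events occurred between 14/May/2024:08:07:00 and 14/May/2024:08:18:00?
2

To count events in the time window:

1. Window boundaries: 14/May/2024:08:07:00 to 14/May/2024:08:18:00
2. Filter for WARNING events within this window
3. Count matching events: 2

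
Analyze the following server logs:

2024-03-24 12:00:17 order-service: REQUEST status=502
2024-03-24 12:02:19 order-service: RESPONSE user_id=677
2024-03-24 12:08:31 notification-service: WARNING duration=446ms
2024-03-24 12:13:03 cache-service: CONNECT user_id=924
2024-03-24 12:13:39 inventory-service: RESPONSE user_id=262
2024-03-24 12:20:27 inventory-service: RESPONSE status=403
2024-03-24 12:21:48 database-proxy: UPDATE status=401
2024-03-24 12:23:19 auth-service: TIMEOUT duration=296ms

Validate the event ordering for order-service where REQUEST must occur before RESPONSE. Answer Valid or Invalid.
Valid

To validate ordering:

1. Required order: REQUEST → RESPONSE
2. Rule: REQUEST must occur before RESPONSE
3. Check actual order of events for order-service
4. Result: Valid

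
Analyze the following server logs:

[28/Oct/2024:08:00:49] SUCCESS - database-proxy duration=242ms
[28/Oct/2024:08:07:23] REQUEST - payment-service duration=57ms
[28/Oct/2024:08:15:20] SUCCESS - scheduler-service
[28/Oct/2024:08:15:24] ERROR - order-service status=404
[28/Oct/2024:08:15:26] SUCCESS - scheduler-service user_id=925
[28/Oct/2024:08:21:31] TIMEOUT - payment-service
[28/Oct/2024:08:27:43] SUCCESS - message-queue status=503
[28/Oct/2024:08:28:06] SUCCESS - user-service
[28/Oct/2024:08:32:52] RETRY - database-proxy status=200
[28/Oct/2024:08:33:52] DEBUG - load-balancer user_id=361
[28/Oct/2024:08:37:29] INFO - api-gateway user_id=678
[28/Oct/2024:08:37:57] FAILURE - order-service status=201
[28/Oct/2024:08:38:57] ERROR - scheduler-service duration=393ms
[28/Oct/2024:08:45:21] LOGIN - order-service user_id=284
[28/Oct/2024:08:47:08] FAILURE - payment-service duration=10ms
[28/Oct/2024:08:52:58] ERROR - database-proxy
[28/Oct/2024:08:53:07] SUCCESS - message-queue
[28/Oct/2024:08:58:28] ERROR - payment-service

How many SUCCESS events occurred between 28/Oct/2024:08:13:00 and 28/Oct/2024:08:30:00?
4

To count events in the time window:

1. Window boundaries: 28/Oct/2024:08:13:00 to 28/Oct/2024:08:30:00
2. Filter for SUCCESS events within this window
3. Count matching events: 4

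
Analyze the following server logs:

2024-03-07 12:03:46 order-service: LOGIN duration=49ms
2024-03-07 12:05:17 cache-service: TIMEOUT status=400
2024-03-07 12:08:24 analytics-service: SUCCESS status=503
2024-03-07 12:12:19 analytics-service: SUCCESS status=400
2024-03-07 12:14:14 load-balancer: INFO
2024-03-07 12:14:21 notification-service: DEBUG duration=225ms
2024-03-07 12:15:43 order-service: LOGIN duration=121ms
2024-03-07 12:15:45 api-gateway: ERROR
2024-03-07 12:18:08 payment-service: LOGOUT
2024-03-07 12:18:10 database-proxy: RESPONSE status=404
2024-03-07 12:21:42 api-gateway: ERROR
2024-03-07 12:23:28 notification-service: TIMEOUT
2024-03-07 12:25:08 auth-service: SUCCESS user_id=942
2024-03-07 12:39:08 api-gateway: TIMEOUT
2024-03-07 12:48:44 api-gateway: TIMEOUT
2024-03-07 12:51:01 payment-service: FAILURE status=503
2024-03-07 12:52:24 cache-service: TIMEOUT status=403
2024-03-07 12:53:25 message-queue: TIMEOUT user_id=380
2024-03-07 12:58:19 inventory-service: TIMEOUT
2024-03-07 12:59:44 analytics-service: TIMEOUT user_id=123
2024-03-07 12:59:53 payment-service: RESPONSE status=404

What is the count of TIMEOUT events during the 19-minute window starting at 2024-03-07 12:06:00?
1

To count events in the time window:

1. Window boundaries: 2024-03-07 12:06:00 to 2024-03-07 12:25:00
2. Filter for TIMEOUT events within this window
3. Count matching events: 1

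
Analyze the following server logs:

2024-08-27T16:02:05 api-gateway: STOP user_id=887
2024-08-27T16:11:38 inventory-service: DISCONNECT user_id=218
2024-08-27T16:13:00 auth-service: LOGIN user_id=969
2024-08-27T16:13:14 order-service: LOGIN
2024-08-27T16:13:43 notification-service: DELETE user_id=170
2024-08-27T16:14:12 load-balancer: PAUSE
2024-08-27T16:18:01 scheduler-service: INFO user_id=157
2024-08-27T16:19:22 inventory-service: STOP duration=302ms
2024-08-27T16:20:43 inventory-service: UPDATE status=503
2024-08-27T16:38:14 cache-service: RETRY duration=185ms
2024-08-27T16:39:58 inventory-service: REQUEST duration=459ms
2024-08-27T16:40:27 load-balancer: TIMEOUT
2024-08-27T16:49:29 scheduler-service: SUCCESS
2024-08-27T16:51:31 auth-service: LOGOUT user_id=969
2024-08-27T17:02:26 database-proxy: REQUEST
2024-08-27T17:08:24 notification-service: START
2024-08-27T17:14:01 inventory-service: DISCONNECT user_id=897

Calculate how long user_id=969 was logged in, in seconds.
2311

To calculate session duration:

1. Find LOGIN event for user_id=969: 2024-08-27T16:13:00
2. Find LOGOUT event for user_id=969: 2024-08-27T16:51:31
3. Session duration: 2024-08-27T16:51:31 - 2024-08-27T16:13:00 = 2311 seconds (38 minutes)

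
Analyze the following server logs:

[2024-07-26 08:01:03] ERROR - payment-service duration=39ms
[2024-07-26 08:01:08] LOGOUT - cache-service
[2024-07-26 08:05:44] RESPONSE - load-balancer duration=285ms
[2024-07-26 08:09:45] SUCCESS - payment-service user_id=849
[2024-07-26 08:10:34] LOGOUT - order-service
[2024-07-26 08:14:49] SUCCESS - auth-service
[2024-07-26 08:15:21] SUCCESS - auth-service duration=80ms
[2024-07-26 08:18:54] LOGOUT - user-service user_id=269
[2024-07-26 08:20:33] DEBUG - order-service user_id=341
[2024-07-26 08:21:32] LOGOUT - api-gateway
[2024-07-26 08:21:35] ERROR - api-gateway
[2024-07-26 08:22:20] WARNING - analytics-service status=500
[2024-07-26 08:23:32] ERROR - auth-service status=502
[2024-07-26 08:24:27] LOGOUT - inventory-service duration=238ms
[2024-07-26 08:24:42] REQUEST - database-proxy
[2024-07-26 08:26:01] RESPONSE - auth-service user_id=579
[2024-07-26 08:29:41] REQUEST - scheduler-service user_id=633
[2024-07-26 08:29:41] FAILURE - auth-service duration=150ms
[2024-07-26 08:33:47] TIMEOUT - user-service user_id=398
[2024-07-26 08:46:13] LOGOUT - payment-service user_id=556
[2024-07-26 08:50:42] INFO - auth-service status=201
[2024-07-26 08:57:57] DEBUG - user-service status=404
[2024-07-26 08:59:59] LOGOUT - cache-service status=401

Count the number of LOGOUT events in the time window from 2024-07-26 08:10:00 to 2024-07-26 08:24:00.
3

To count events in the time window:

1. Window boundaries: 2024-07-26 08:10:00 to 2024-07-26 08:24:00
2. Filter for LOGOUT events within this window
3. Count matching events: 3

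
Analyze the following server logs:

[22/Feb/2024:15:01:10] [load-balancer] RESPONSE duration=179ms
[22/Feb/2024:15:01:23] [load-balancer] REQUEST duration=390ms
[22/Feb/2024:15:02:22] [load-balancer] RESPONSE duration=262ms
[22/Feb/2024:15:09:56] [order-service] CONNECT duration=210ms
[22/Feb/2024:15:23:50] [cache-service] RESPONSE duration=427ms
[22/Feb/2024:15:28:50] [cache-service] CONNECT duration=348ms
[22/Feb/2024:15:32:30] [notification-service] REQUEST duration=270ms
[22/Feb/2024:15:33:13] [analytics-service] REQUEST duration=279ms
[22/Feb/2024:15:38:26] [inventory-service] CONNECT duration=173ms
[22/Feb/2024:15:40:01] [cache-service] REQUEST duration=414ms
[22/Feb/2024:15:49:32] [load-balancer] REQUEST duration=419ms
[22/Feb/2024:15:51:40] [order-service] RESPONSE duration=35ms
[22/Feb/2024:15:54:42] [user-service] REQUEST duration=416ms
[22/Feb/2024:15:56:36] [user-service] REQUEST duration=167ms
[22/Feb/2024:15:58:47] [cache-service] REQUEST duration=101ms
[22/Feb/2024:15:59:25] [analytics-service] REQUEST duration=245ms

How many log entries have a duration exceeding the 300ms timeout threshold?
6

To count timeouts:

1. Threshold: 300ms
2. Extract duration from each log entry
3. Count entries where duration > 300
4. Timeout count: 6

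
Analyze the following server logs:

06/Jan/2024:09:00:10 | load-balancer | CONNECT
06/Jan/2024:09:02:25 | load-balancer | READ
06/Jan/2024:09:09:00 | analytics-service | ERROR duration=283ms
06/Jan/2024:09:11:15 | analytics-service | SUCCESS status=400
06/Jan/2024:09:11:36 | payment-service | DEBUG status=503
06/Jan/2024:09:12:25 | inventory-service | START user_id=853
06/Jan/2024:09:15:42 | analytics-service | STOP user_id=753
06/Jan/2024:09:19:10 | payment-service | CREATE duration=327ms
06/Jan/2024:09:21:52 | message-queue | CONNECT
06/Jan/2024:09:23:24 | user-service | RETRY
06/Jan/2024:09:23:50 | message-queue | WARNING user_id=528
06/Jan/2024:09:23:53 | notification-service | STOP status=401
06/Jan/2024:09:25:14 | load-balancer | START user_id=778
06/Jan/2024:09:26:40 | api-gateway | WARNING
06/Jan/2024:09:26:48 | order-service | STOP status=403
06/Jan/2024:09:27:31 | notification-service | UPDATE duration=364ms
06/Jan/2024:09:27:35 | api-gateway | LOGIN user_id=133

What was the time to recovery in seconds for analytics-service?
135

To calculate recovery time:

1. Find ERROR event for analytics-service: 06/Jan/2024:09:09:00
2. Find next SUCCESS event for analytics-service: 06/Jan/2024:09:11:15
3. Recovery time: 06/Jan/2024:09:11:15 - 06/Jan/2024:09:09:00 = 135 seconds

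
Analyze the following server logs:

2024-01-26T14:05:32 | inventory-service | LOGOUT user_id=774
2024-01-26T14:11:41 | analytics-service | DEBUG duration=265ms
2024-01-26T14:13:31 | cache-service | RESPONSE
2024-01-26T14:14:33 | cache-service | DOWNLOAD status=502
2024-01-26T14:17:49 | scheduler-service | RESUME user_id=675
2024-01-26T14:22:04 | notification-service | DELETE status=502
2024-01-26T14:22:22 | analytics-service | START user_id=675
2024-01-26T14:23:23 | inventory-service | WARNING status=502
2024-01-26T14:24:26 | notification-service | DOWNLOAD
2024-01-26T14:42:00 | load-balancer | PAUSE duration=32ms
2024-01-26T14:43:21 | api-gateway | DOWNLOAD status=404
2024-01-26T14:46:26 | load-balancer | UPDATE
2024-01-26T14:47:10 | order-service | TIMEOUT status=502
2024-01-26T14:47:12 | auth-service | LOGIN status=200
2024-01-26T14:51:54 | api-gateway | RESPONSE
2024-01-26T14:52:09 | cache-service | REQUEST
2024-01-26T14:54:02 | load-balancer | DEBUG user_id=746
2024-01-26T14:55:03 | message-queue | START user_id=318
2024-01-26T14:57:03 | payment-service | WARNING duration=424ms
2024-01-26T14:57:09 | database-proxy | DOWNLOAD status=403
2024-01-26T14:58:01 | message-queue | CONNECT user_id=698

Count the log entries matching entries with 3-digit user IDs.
6

To find matching entries:

1. Pattern to match: entries with 3-digit user IDs
2. Scan each log entry for the pattern
3. Count matches: 6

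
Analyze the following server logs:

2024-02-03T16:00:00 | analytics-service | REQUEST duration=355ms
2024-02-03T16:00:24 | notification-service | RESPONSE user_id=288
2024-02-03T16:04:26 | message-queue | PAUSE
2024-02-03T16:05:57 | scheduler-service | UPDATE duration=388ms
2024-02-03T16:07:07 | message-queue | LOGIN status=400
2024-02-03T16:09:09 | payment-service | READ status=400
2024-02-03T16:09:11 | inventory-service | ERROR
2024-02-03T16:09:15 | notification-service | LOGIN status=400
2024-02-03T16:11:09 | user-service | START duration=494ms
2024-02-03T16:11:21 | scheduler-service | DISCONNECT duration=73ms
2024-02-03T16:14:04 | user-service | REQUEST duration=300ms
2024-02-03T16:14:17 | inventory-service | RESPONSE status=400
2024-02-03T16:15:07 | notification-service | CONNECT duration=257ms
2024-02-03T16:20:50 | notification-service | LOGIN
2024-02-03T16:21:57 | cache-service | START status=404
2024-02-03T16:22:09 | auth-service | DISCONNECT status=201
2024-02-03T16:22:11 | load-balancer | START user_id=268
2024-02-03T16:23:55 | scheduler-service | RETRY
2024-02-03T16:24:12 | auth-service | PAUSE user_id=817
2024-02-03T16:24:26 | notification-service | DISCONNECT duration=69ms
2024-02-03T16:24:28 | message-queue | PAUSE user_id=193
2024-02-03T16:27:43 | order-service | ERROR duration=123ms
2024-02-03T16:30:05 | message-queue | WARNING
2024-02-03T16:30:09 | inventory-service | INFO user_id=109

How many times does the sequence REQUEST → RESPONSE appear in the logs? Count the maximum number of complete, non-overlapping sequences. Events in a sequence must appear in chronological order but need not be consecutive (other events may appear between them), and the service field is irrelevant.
2

To count sequences:

1. Look for pattern: REQUEST → RESPONSE
2. Greedily scan the log in chronological order, matching each sequence element in turn (ignoring service)
3. Each time the full pattern completes, increment the count and restart matching from the next event
4. Complete non-overlapping sequences found: 2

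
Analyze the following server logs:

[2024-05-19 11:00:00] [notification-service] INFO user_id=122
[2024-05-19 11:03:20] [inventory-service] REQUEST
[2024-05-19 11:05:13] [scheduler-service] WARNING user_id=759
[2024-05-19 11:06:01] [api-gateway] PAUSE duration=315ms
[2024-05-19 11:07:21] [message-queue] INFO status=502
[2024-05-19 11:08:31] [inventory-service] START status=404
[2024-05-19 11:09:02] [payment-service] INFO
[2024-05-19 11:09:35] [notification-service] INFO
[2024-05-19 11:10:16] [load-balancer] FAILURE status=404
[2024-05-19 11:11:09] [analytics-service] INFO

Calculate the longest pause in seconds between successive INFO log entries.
441

To find the longest gap:

1. Extract all INFO events in chronological order
2. Calculate time differences between consecutive events
3. Find the maximum difference
4. Longest gap: 441 seconds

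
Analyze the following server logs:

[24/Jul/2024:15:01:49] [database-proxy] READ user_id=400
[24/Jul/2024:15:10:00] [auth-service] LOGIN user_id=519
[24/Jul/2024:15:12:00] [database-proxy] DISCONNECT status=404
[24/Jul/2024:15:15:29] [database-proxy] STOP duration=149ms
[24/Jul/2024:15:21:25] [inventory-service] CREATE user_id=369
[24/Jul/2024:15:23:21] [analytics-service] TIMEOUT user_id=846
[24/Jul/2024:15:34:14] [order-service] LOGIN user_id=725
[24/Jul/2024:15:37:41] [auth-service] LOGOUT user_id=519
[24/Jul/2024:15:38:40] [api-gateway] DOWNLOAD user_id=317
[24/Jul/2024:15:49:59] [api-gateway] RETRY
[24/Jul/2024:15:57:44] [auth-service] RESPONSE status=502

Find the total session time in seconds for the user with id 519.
1661

To calculate session duration:

1. Find LOGIN event for user_id=519: 24/Jul/2024:15:10:00
2. Find LOGOUT event for user_id=519: 24/Jul/2024:15:37:41
3. Session duration: 24/Jul/2024:15:37:41 - 24/Jul/2024:15:10:00 = 1661 seconds (27 minutes)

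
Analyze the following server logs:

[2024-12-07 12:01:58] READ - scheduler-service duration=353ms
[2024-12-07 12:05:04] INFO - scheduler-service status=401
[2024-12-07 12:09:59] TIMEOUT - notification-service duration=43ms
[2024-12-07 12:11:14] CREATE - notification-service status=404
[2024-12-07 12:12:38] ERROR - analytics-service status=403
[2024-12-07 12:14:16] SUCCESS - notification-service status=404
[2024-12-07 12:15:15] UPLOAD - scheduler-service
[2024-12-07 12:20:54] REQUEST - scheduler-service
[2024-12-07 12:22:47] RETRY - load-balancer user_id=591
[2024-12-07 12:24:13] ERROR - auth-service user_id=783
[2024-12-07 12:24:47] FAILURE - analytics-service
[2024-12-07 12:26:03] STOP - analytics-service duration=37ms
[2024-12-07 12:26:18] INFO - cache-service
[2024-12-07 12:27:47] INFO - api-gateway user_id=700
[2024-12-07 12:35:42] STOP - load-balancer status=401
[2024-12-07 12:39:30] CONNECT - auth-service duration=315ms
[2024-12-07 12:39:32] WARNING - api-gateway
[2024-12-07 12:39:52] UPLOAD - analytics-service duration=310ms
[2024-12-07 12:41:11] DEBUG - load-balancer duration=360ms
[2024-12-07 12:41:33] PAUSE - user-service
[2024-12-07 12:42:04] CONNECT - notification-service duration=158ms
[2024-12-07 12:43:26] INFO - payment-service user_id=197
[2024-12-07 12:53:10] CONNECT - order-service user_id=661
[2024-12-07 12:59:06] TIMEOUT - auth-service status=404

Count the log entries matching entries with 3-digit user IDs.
5

To find matching entries:

1. Pattern to match: entries with 3-digit user IDs
2. Scan each log entry for the pattern
3. Count matches: 5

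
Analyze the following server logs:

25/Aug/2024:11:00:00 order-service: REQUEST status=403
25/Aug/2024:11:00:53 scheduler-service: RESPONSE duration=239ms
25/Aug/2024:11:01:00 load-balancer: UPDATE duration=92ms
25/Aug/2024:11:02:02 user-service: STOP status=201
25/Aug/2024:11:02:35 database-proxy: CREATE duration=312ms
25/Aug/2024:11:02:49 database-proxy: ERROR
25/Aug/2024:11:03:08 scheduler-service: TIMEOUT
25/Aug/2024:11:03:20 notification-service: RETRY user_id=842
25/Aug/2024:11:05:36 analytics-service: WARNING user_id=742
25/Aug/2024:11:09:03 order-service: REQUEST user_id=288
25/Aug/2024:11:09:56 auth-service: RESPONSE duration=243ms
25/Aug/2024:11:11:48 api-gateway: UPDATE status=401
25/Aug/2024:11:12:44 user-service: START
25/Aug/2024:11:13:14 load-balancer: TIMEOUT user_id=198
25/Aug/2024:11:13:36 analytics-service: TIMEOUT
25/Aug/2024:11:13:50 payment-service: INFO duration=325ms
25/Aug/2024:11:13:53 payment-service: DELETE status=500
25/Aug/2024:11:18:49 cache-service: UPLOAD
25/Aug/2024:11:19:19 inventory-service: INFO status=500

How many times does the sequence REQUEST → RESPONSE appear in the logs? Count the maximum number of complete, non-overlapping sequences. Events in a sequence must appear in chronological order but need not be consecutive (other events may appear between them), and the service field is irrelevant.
2

To count sequences:

1. Look for pattern: REQUEST → RESPONSE
2. Greedily scan the log in chronological order, matching each sequence element in turn (ignoring service)
3. Each time the full pattern completes, increment the count and restart matching from the next event
4. Complete non-overlapping sequences found: 2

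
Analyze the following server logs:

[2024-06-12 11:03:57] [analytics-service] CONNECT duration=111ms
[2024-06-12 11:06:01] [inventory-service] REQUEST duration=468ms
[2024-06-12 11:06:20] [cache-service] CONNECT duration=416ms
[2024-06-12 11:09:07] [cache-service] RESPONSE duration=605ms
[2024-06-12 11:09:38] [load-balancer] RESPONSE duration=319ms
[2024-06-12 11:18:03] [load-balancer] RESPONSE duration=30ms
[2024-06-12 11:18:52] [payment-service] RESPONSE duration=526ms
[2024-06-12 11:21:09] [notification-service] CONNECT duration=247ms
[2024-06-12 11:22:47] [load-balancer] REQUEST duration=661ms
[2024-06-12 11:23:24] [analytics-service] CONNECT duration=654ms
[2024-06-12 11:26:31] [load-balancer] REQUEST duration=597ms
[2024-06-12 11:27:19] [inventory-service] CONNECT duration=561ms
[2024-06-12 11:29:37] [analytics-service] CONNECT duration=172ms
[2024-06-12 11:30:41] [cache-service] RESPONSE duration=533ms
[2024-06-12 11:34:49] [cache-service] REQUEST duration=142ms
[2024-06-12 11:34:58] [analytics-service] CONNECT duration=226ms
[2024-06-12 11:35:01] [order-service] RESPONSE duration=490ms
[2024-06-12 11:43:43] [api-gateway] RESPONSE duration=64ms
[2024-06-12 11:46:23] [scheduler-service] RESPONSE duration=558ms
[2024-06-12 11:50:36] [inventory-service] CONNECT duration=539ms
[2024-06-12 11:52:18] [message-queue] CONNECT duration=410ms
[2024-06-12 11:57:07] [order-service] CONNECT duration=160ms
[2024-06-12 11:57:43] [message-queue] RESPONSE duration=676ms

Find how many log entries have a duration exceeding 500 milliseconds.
10

To count timeouts:

1. Threshold: 500ms
2. Extract duration from each log entry
3. Count entries where duration > 500
4. Timeout count: 10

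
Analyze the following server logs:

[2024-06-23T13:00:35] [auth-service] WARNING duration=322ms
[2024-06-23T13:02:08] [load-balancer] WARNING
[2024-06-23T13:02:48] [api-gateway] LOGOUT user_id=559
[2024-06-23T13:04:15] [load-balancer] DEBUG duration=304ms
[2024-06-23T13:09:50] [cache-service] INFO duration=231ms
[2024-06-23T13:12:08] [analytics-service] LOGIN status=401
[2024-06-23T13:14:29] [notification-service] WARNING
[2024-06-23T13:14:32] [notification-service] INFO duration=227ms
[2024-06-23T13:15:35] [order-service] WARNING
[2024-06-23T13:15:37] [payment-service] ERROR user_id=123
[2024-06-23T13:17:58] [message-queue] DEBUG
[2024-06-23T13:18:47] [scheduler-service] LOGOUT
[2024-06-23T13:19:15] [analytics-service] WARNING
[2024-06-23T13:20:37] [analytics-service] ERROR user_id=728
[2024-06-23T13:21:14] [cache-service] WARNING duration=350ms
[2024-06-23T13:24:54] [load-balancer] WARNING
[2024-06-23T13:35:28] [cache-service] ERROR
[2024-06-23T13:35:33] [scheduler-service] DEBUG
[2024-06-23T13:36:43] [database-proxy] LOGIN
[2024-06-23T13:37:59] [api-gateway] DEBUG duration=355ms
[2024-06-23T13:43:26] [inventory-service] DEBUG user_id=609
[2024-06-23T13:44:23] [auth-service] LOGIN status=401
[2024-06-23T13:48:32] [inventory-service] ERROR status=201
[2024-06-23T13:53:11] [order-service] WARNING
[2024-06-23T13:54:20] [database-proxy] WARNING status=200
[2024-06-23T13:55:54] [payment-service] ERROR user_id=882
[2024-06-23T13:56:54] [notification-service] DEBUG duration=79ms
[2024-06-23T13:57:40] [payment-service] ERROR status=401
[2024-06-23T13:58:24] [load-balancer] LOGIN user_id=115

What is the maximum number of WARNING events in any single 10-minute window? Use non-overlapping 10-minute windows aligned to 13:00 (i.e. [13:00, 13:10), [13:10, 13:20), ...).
3

To find the burst window:

1. Divide the log period into non-overlapping 10-minute windows starting at 13:00
2. Count WARNING events in each window
3. Find the window with maximum count
4. Maximum events in a window: 3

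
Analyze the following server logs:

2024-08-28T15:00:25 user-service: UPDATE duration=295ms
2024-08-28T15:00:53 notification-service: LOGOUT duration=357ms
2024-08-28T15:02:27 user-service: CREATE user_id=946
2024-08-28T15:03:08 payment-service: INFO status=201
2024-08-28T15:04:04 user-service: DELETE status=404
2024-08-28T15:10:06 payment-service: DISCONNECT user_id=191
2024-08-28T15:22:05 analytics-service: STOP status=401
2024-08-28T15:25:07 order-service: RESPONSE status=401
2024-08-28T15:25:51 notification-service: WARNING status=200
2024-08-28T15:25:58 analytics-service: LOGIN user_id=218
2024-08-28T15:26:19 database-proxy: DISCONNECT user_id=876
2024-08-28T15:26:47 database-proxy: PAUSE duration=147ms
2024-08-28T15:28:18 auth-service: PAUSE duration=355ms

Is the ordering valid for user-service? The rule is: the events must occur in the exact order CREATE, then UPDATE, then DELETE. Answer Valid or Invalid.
Invalid

To validate ordering:

1. Required order: CREATE → UPDATE → DELETE
2. Rule: the events must occur in the exact order CREATE, then UPDATE, then DELETE
3. Check actual order of events for user-service
4. Result: Invalid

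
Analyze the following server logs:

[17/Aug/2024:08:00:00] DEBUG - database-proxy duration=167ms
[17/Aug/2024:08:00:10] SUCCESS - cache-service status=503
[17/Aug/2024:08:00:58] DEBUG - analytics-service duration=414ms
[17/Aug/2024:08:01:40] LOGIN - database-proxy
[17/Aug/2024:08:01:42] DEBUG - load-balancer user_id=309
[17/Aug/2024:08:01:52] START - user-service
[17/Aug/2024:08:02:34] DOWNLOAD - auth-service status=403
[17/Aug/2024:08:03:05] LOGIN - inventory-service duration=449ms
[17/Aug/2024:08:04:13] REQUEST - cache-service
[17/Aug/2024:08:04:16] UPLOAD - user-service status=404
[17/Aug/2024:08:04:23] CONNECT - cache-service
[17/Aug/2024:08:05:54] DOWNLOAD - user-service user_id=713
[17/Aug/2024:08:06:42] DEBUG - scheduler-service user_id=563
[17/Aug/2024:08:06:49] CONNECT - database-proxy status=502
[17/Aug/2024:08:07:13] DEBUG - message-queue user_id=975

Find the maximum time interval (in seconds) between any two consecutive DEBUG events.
300

To find the longest gap:

1. Extract all DEBUG events in chronological order
2. Calculate time differences between consecutive events
3. Find the maximum difference
4. Longest gap: 300 seconds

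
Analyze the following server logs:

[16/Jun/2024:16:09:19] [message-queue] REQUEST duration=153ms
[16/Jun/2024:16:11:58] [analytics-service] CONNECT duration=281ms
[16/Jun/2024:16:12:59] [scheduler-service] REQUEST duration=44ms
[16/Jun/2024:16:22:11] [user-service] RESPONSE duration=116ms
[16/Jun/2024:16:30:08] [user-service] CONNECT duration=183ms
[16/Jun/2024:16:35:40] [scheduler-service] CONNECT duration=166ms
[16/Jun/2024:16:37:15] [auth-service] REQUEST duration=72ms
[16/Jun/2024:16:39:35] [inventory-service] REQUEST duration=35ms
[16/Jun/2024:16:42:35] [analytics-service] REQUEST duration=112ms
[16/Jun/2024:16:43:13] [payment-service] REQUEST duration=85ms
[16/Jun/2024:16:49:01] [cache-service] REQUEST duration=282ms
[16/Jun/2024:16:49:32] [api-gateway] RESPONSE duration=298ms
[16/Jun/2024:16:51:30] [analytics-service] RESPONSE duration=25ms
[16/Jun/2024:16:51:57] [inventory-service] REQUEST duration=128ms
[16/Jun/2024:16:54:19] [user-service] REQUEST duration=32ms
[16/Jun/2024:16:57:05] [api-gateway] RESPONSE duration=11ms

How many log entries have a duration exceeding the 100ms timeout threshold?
9

To count timeouts:

1. Threshold: 100ms
2. Extract duration from each log entry
3. Count entries where duration > 100
4. Timeout count: 9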